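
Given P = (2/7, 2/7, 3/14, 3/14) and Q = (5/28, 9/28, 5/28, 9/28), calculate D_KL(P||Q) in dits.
0.0229 dits

KL divergence: D_KL(P||Q) = Σ p(x) log(p(x)/q(x))

Computing term by term:
  x=0: 2/7 × log_10[(2/7)/(5/28)] = 2/7 × 0.2041 = 0.0583
  x=1: 2/7 × log_10[(2/7)/(9/28)] = 2/7 × -0.0512 = -0.0146
  x=2: 3/14 × log_10[(3/14)/(5/28)] = 3/14 × 0.0792 = 0.0170
  x=3: 3/14 × log_10[(3/14)/(9/28)] = 3/14 × -0.1761 = -0.0377

D_KL(P||Q) = 0.0229 dits

Note: KL divergence is always non-negative and equals 0 iff P = Q.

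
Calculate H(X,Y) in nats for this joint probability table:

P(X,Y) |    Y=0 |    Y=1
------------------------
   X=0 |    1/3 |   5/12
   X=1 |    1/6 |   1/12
1.2367 nats

Joint entropy is H(X,Y) = -Σ_{x,y} p(x,y) log p(x,y).

Summing over all non-zero entries:
H(X,Y) = -[1/3·log_e(1/3) + 5/12·log_e(5/12) + 1/6·log_e(1/6) + 1/12·log_e(1/12)]
H(X,Y) = 1.2367 nats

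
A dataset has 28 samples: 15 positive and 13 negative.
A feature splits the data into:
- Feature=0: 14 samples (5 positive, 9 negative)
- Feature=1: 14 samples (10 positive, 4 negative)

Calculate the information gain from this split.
0.0946 bits

Information Gain = H(Y) - H(Y|Feature)

Before split:
P(positive) = 15/28 = 0.5357
H(Y) = 0.9963 bits

After split:
Feature=0: H = 0.9403 bits (weight = 14/28)
Feature=1: H = 0.8631 bits (weight = 14/28)
H(Y|Feature) = (14/28)×0.9403 + (14/28)×0.8631 = 0.9017 bits

Information Gain = 0.9963 - 0.9017 = 0.0946 bits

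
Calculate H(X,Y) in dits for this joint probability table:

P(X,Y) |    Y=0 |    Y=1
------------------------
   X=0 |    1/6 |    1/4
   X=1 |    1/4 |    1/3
0.5898 dits

Joint entropy is H(X,Y) = -Σ_{x,y} p(x,y) log p(x,y).

Summing over all non-zero entries:
H(X,Y) = -[1/6·log_10(1/6) + 1/4·log_10(1/4) + 1/4·log_10(1/4) + 1/3·log_10(1/3)]
H(X,Y) = 0.5898 dits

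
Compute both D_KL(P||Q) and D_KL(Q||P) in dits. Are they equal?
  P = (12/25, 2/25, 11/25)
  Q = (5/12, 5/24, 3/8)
D_KL(P||Q) = 0.0268, D_KL(Q||P) = 0.0350

KL divergence is not symmetric: D_KL(P||Q) ≠ D_KL(Q||P) in general.

D_KL(P||Q) = 0.0268 dits
D_KL(Q||P) = 0.0350 dits

No, they are not equal!

This asymmetry is why KL divergence is not a true distance metric.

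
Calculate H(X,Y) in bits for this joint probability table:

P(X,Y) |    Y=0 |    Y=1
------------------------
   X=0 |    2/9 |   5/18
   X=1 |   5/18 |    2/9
1.9911 bits

Joint entropy is H(X,Y) = -Σ_{x,y} p(x,y) log p(x,y).

Summing over all non-zero entries:
H(X,Y) = -[2/9·log_2(2/9) + 5/18·log_2(5/18) + 5/18·log_2(5/18) + 2/9·log_2(2/9)]
H(X,Y) = 1.9911 bits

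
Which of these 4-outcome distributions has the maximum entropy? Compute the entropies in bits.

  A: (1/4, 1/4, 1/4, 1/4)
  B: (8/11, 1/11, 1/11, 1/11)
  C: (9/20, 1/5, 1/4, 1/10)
A

For a discrete distribution over n outcomes, entropy is maximized by the uniform distribution.

Computing entropies:
H(A) = 2.0000 bits
H(B) = 1.2776 bits
H(C) = 1.8150 bits

The uniform distribution (where all probabilities equal 1/4) achieves the maximum entropy of log_2(4) = 2.0000 bits.

Distribution A has the highest entropy.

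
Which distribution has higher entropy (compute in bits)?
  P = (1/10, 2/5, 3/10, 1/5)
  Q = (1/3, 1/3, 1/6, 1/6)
Q

Computing entropies in bits:
H(P) = 1.8464
H(Q) = 1.9183

Distribution Q has higher entropy.

Intuition: The distribution closer to uniform (more spread out) has higher entropy.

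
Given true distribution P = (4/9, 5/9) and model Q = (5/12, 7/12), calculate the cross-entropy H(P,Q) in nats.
0.6885 nats

Cross-entropy: H(P,Q) = -Σ p(x) log q(x)

Alternatively: H(P,Q) = H(P) + D_KL(P||Q)
H(P) = 0.6870 nats
D_KL(P||Q) = 0.0016 nats

H(P,Q) = 0.6870 + 0.0016 = 0.6885 nats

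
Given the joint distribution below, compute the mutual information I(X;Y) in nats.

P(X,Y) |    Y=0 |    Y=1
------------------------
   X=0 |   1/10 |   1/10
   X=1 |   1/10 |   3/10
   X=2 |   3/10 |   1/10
0.1046 nats

Mutual information: I(X;Y) = H(X) + H(Y) - H(X,Y)

Marginals:
P(X) = (1/5, 2/5, 2/5), H(X) = 1.0549 nats
P(Y) = (1/2, 1/2), H(Y) = 0.6931 nats

Joint entropy: H(X,Y) = 1.6434 nats

I(X;Y) = 1.0549 + 0.6931 - 1.6434 = 0.1046 nats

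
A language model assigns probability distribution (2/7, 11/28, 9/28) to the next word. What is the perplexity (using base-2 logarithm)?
2.9737

Perplexity is 2^H (or exp(H) for natural log).

First, H = -Σ p log p = 1.5722 bits
Perplexity = 2^1.5722 = 2.9737

Interpretation: The model's uncertainty is equivalent to choosing uniformly among 3.0 options.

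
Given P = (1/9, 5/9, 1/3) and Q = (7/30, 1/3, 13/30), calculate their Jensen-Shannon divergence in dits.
0.0123 dits

Jensen-Shannon divergence is:
JSD(P||Q) = 0.5 × D_KL(P||M) + 0.5 × D_KL(Q||M)
where M = 0.5 × (P + Q) is the mixture distribution.

M = 0.5 × (1/9, 5/9, 1/3) + 0.5 × (7/30, 1/3, 13/30) = (0.172222, 4/9, 0.383333)

D_KL(P||M) = 0.0125 dits
D_KL(Q||M) = 0.0122 dits

JSD(P||Q) = 0.5 × 0.0125 + 0.5 × 0.0122 = 0.0123 dits

Unlike KL divergence, JSD is symmetric and bounded: 0 ≤ JSD ≤ log(2).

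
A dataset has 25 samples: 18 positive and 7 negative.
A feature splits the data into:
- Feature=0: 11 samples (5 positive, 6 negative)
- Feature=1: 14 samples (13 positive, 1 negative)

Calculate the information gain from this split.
0.2102 bits

Information Gain = H(Y) - H(Y|Feature)

Before split:
P(positive) = 18/25 = 0.7200
H(Y) = 0.8555 bits

After split:
Feature=0: H = 0.9940 bits (weight = 11/25)
Feature=1: H = 0.3712 bits (weight = 14/25)
H(Y|Feature) = (11/25)×0.9940 + (14/25)×0.3712 = 0.6453 bits

Information Gain = 0.8555 - 0.6453 = 0.2102 bits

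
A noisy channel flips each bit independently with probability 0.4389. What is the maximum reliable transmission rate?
0.0108 bits

For a binary symmetric channel (BSC) with error probability p:
Capacity C = 1 - H(p) bits per symbol

where H(p) = -p log₂(p) - (1-p) log₂(1-p) is the binary entropy function.

H(0.4389) = 0.9892 bits
C = 1 - 0.9892 = 0.0108 bits per symbol

This means we can reliably transmit up to 0.0108 bits of information per channel use.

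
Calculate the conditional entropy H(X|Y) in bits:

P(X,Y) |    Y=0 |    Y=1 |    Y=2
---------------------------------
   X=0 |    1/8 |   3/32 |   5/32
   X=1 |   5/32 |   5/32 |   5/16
0.9478 bits

Using the chain rule: H(X|Y) = H(X,Y) - H(Y)

First, compute H(X,Y) = 2.4749 bits

Marginal P(Y) = (9/32, 1/4, 15/32)
H(Y) = 1.5271 bits

H(X|Y) = H(X,Y) - H(Y) = 2.4749 - 1.5271 = 0.9478 bits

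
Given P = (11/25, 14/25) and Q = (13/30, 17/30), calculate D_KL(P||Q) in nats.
0.0001 nats

KL divergence: D_KL(P||Q) = Σ p(x) log(p(x)/q(x))

Computing term by term:
  x=0: 11/25 × log_e[(11/25)/(13/30)] = 11/25 × 0.0153 = 0.0067
  x=1: 14/25 × log_e[(14/25)/(17/30)] = 14/25 × -0.0118 = -0.0066

D_KL(P||Q) = 0.0001 nats

Note: KL divergence is always non-negative and equals 0 iff P = Q.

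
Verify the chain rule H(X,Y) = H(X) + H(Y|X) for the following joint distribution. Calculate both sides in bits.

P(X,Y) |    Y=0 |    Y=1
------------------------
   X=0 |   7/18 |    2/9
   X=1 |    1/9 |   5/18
H(X,Y) = 1.8776, H(X) = 0.9641, H(Y|X) = 0.9136 (all in bits)

Chain rule: H(X,Y) = H(X) + H(Y|X)

Left side — joint entropy directly:
H(X,Y) = -Σ p(x,y) log p(x,y) = 1.8776 bits

Right side — compute H(Y|X) from the conditional distributions:
P(X) = (11/18, 7/18), so H(X) = 0.9641 bits
H(Y|X) = Σ_x P(X=x) · H(Y|X=x):
  P(Y|X=0) = (7/11, 4/11), H(Y|X=0) = 0.9457, weight P(X=0) = 11/18
  P(Y|X=1) = (2/7, 5/7), H(Y|X=1) = 0.8631, weight P(X=1) = 7/18
H(Y|X) = 0.9136 bits

H(X) + H(Y|X) = 0.9641 + 0.9136 = 1.8776 bits

Both sides equal 1.8776 bits. ✓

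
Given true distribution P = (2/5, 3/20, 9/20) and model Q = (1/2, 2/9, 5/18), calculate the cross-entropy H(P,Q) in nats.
1.0793 nats

Cross-entropy: H(P,Q) = -Σ p(x) log q(x)

Alternatively: H(P,Q) = H(P) + D_KL(P||Q)
H(P) = 1.0104 nats
D_KL(P||Q) = 0.0689 nats

H(P,Q) = 1.0104 + 0.0689 = 1.0793 nats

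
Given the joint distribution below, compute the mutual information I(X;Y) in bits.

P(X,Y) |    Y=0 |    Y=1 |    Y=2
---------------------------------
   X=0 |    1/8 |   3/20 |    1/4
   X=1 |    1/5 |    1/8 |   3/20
0.0307 bits

Mutual information: I(X;Y) = H(X) + H(Y) - H(X,Y)

Marginals:
P(X) = (21/40, 19/40), H(X) = 0.9982 bits
P(Y) = (13/40, 11/40, 2/5), H(Y) = 1.5679 bits

Joint entropy: H(X,Y) = 2.5355 bits

I(X;Y) = 0.9982 + 1.5679 - 2.5355 = 0.0307 bits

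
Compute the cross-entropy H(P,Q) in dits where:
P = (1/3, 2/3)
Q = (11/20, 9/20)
0.3177 dits

Cross-entropy: H(P,Q) = -Σ p(x) log q(x)

Alternatively: H(P,Q) = H(P) + D_KL(P||Q)
H(P) = 0.2764 dits
D_KL(P||Q) = 0.0413 dits

H(P,Q) = 0.2764 + 0.0413 = 0.3177 dits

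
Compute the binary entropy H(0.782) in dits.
0.2277 dits

The binary entropy function is:
H(p) = -p log(p) - (1-p) log(1-p)

H(0.782) = -0.782 × log_10(0.782) - 0.218 × log_10(0.218)
H(0.782) = 0.2277 dits

Note: Binary entropy is maximized at p=0.5 (H=1 bit) and minimized at p=0 or p=1 (H=0).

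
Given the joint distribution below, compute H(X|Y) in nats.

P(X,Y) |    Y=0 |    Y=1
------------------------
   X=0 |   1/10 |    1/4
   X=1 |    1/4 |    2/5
0.6425 nats

Using the chain rule: H(X|Y) = H(X,Y) - H(Y)

First, compute H(X,Y) = 1.2899 nats

Marginal P(Y) = (7/20, 13/20)
H(Y) = 0.6474 nats

H(X|Y) = H(X,Y) - H(Y) = 1.2899 - 0.6474 = 0.6425 nats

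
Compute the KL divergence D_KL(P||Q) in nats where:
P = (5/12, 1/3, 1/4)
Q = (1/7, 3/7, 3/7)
0.2275 nats

KL divergence: D_KL(P||Q) = Σ p(x) log(p(x)/q(x))

Computing term by term:
  x=0: 5/12 × log_e[(5/12)/(1/7)] = 5/12 × 1.0704 = 0.4460
  x=1: 1/3 × log_e[(1/3)/(3/7)] = 1/3 × -0.2513 = -0.0838
  x=2: 1/4 × log_e[(1/4)/(3/7)] = 1/4 × -0.5390 = -0.1347

D_KL(P||Q) = 0.2275 nats

Note: KL divergence is always non-negative and equals 0 iff P = Q.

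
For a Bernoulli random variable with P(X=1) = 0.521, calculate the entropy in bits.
0.9987 bits

The binary entropy function is:
H(p) = -p log(p) - (1-p) log(1-p)

H(0.521) = -0.521 × log_2(0.521) - 0.479 × log_2(0.479)
H(0.521) = 0.9987 bits

Note: Binary entropy is maximized at p=0.5 (H=1 bit) and minimized at p=0 or p=1 (H=0).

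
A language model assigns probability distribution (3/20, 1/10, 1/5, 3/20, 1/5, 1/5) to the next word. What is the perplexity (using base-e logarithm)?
5.8419

Perplexity is e^H (or exp(H) for natural log).

First, H = -Σ p log p = 1.7651 nats
Perplexity = e^1.7651 = 5.8419

Interpretation: The model's uncertainty is equivalent to choosing uniformly among 5.8 options.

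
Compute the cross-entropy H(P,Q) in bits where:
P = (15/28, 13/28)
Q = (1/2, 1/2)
1.0000 bits

Cross-entropy: H(P,Q) = -Σ p(x) log q(x)

Alternatively: H(P,Q) = H(P) + D_KL(P||Q)
H(P) = 0.9963 bits
D_KL(P||Q) = 0.0037 bits

H(P,Q) = 0.9963 + 0.0037 = 1.0000 bits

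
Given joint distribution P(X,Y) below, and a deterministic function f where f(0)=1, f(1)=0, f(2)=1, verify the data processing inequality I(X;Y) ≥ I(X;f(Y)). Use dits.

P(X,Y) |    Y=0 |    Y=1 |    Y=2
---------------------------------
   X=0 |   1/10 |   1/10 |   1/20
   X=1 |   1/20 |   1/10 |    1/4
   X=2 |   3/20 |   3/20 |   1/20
I(X;Y) = 0.0524, I(X;f(Y)) = 0.0066, inequality holds: 0.0524 ≥ 0.0066

Data Processing Inequality: For any Markov chain X → Y → Z, we have I(X;Y) ≥ I(X;Z).

Here Z = f(Y) is a deterministic function of Y, forming X → Y → Z.

Original I(X;Y) = 0.0524 dits

After applying f:
P(X,Z) where Z=f(Y):
- P(X,Z=0) = P(X,Y=1)
- P(X,Z=1) = P(X,Y=0) + P(X,Y=2)

I(X;Z) = I(X;f(Y)) = 0.0066 dits

Verification: 0.0524 ≥ 0.0066 ✓

Information cannot be created by processing; the function f can only lose information about X.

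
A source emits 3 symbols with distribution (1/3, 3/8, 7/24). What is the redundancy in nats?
0.0052 nats

Redundancy measures how far a source is from maximum entropy:
R = H_max - H(X)

Maximum entropy for 3 symbols: H_max = log_e(3) = 1.0986 nats
Actual entropy: H(X) = 1.0934 nats
Redundancy: R = 1.0986 - 1.0934 = 0.0052 nats

This redundancy represents potential for compression: the source could be compressed by 0.0052 nats per symbol.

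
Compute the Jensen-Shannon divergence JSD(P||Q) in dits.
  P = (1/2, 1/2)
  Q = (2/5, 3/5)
0.0022 dits

Jensen-Shannon divergence is:
JSD(P||Q) = 0.5 × D_KL(P||M) + 0.5 × D_KL(Q||M)
where M = 0.5 × (P + Q) is the mixture distribution.

M = 0.5 × (1/2, 1/2) + 0.5 × (2/5, 3/5) = (9/20, 11/20)

D_KL(P||M) = 0.0022 dits
D_KL(Q||M) = 0.0022 dits

JSD(P||Q) = 0.5 × 0.0022 + 0.5 × 0.0022 = 0.0022 dits

Unlike KL divergence, JSD is symmetric and bounded: 0 ≤ JSD ≤ log(2).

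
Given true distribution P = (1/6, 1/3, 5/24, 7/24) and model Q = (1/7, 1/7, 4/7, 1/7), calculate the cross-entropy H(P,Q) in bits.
2.3907 bits

Cross-entropy: H(P,Q) = -Σ p(x) log q(x)

Alternatively: H(P,Q) = H(P) + D_KL(P||Q)
H(P) = 1.9491 bits
D_KL(P||Q) = 0.4416 bits

H(P,Q) = 1.9491 + 0.4416 = 2.3907 bits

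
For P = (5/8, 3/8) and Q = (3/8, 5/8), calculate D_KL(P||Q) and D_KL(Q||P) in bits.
D_KL(P||Q) = 0.1842, D_KL(Q||P) = 0.1842

KL divergence is not symmetric: D_KL(P||Q) ≠ D_KL(Q||P) in general.

D_KL(P||Q) = 0.1842 bits
D_KL(Q||P) = 0.1842 bits

In this case they happen to be equal (to 4 decimal places).

This asymmetry is why KL divergence is not a true distance metric.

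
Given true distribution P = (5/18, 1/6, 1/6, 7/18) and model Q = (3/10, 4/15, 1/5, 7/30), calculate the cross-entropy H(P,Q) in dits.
0.6032 dits

Cross-entropy: H(P,Q) = -Σ p(x) log q(x)

Alternatively: H(P,Q) = H(P) + D_KL(P||Q)
H(P) = 0.5734 dits
D_KL(P||Q) = 0.0298 dits

H(P,Q) = 0.5734 + 0.0298 = 0.6032 dits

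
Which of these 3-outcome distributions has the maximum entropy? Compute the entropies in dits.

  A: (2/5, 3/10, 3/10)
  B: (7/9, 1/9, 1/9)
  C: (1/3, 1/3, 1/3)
C

For a discrete distribution over n outcomes, entropy is maximized by the uniform distribution.

Computing entropies:
H(A) = 0.4729 dits
H(B) = 0.2969 dits
H(C) = 0.4771 dits

The uniform distribution (where all probabilities equal 1/3) achieves the maximum entropy of log_10(3) = 0.4771 dits.

Distribution C has the highest entropy.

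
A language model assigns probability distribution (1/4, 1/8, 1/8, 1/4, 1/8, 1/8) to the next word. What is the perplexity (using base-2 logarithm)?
5.6569

Perplexity is 2^H (or exp(H) for natural log).

First, H = -Σ p log p = 2.5000 bits
Perplexity = 2^2.5000 = 5.6569

Interpretation: The model's uncertainty is equivalent to choosing uniformly among 5.7 options.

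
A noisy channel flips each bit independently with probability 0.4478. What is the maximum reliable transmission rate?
0.0079 bits

For a binary symmetric channel (BSC) with error probability p:
Capacity C = 1 - H(p) bits per symbol

where H(p) = -p log₂(p) - (1-p) log₂(1-p) is the binary entropy function.

H(0.4478) = 0.9921 bits
C = 1 - 0.9921 = 0.0079 bits per symbol

This means we can reliably transmit up to 0.0079 bits of information per channel use.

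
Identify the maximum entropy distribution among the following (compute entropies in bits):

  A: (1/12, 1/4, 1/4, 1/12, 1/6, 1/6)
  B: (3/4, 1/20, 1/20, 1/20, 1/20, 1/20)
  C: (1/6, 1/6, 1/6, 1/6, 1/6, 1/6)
C

For a discrete distribution over n outcomes, entropy is maximized by the uniform distribution.

Computing entropies:
H(A) = 2.4591 bits
H(B) = 1.3918 bits
H(C) = 2.5850 bits

The uniform distribution (where all probabilities equal 1/6) achieves the maximum entropy of log_2(6) = 2.5850 bits.

Distribution C has the highest entropy.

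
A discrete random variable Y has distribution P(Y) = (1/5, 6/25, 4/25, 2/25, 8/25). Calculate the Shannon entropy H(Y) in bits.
2.1991 bits

Shannon entropy is H(X) = -Σ p(x) log p(x).

For P = (1/5, 6/25, 4/25, 2/25, 8/25):
H = -1/5 × log_2(1/5) -6/25 × log_2(6/25) -4/25 × log_2(4/25) -2/25 × log_2(2/25) -8/25 × log_2(8/25)
H = 2.1991 bits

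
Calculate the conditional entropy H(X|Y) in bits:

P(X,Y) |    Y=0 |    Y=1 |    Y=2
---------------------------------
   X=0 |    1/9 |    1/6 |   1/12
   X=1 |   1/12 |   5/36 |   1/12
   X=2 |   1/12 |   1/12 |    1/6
1.5316 bits

Using the chain rule: H(X|Y) = H(X,Y) - H(Y)

First, compute H(X,Y) = 3.1032 bits

Marginal P(Y) = (5/18, 7/18, 1/3)
H(Y) = 1.5715 bits

H(X|Y) = H(X,Y) - H(Y) = 3.1032 - 1.5715 = 1.5316 bits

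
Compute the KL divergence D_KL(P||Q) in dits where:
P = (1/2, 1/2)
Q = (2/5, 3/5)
0.0089 dits

KL divergence: D_KL(P||Q) = Σ p(x) log(p(x)/q(x))

Computing term by term:
  x=0: 1/2 × log_10[(1/2)/(2/5)] = 1/2 × 0.0969 = 0.0485
  x=1: 1/2 × log_10[(1/2)/(3/5)] = 1/2 × -0.0792 = -0.0396

D_KL(P||Q) = 0.0089 dits

Note: KL divergence is always non-negative and equals 0 iff P = Q.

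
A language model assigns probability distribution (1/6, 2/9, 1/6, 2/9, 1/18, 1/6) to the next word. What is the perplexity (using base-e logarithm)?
5.6122

Perplexity is e^H (or exp(H) for natural log).

First, H = -Σ p log p = 1.7249 nats
Perplexity = e^1.7249 = 5.6122

Interpretation: The model's uncertainty is equivalent to choosing uniformly among 5.6 options.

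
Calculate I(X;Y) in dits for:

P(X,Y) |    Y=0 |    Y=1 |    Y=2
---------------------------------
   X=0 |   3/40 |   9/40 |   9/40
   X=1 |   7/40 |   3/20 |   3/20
0.0149 dits

Mutual information: I(X;Y) = H(X) + H(Y) - H(X,Y)

Marginals:
P(X) = (21/40, 19/40), H(X) = 0.3005 dits
P(Y) = (1/4, 3/8, 3/8), H(Y) = 0.4700 dits

Joint entropy: H(X,Y) = 0.7555 dits

I(X;Y) = 0.3005 + 0.4700 - 0.7555 = 0.0149 dits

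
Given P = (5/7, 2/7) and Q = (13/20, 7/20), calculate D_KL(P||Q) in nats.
0.0094 nats

KL divergence: D_KL(P||Q) = Σ p(x) log(p(x)/q(x))

Computing term by term:
  x=0: 5/7 × log_e[(5/7)/(13/20)] = 5/7 × 0.0943 = 0.0674
  x=1: 2/7 × log_e[(2/7)/(7/20)] = 2/7 × -0.2029 = -0.0580

D_KL(P||Q) = 0.0094 nats

Note: KL divergence is always non-negative and equals 0 iff P = Q.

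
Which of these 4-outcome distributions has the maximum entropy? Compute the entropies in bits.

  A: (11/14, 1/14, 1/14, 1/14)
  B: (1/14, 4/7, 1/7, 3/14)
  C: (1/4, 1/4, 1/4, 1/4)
C

For a discrete distribution over n outcomes, entropy is maximized by the uniform distribution.

Computing entropies:
H(A) = 1.0892 bits
H(B) = 1.6106 bits
H(C) = 2.0000 bits

The uniform distribution (where all probabilities equal 1/4) achieves the maximum entropy of log_2(4) = 2.0000 bits.

Distribution C has the highest entropy.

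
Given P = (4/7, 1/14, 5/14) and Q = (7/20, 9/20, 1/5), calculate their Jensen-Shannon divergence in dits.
0.0440 dits

Jensen-Shannon divergence is:
JSD(P||Q) = 0.5 × D_KL(P||M) + 0.5 × D_KL(Q||M)
where M = 0.5 × (P + Q) is the mixture distribution.

M = 0.5 × (4/7, 1/14, 5/14) + 0.5 × (7/20, 9/20, 1/5) = (0.460714, 0.260714, 0.278571)

D_KL(P||M) = 0.0518 dits
D_KL(Q||M) = 0.0361 dits

JSD(P||Q) = 0.5 × 0.0518 + 0.5 × 0.0361 = 0.0440 dits

Unlike KL divergence, JSD is symmetric and bounded: 0 ≤ JSD ≤ log(2).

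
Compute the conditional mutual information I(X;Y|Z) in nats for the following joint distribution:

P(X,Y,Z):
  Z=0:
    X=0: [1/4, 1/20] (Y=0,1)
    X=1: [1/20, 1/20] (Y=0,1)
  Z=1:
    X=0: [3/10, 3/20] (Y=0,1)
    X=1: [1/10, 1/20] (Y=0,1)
0.0205 nats

Conditional mutual information: I(X;Y|Z) = H(X|Z) + H(Y|Z) - H(X,Y|Z)

H(Z) = 0.6730
H(X,Z) = 1.2353 → H(X|Z) = 0.5623
H(Y,Z) = 1.2799 → H(Y|Z) = 0.6068
H(X,Y,Z) = 1.8217 → H(X,Y|Z) = 1.1487

I(X;Y|Z) = 0.5623 + 0.6068 - 1.1487 = 0.0205 nats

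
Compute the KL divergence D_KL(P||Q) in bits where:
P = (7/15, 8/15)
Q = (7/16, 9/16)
0.0025 bits

KL divergence: D_KL(P||Q) = Σ p(x) log(p(x)/q(x))

Computing term by term:
  x=0: 7/15 × log_2[(7/15)/(7/16)] = 7/15 × 0.0931 = 0.0435
  x=1: 8/15 × log_2[(8/15)/(9/16)] = 8/15 × -0.0768 = -0.0410

D_KL(P||Q) = 0.0025 bits

Note: KL divergence is always non-negative and equals 0 iff P = Q.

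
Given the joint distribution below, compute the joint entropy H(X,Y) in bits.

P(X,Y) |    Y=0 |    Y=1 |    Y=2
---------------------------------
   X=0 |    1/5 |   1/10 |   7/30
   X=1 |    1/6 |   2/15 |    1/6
2.5357 bits

Joint entropy is H(X,Y) = -Σ_{x,y} p(x,y) log p(x,y).

Summing over all non-zero entries:
H(X,Y) = -[1/5·log_2(1/5) + 1/10·log_2(1/10) + 7/30·log_2(7/30) + 1/6·log_2(1/6) + 2/15·log_2(2/15) + 1/6·log_2(1/6)]
H(X,Y) = 2.5357 bits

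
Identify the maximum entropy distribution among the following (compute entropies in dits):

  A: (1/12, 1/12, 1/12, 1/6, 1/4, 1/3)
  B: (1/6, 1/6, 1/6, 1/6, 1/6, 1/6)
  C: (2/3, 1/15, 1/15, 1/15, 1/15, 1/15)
B

For a discrete distribution over n outcomes, entropy is maximized by the uniform distribution.

Computing entropies:
H(A) = 0.7090 dits
H(B) = 0.7782 dits
H(C) = 0.5094 dits

The uniform distribution (where all probabilities equal 1/6) achieves the maximum entropy of log_10(6) = 0.7782 dits.

Distribution B has the highest entropy.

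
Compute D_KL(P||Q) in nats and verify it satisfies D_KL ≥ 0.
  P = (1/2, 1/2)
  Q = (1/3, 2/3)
0.0589 nats

KL divergence satisfies the Gibbs inequality: D_KL(P||Q) ≥ 0 for all distributions P, Q.

D_KL(P||Q) = Σ p(x) log(p(x)/q(x))
Term by term:
  x=0: 1/2 × log_e[(1/2)/(1/3)] = 0.2027
  x=1: 1/2 × log_e[(1/2)/(2/3)] = -0.1438
D_KL(P||Q) = 0.0589 nats

D_KL(P||Q) = 0.0589 ≥ 0 ✓

This non-negativity is a fundamental property: relative entropy cannot be negative because it measures how different Q is from P.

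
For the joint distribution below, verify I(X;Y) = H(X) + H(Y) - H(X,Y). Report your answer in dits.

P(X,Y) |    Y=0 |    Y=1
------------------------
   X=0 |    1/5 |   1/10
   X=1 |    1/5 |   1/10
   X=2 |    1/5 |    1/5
I(X;Y) = 0.0060 dits

Mutual information has multiple equivalent forms:
- I(X;Y) = H(X) - H(X|Y)
- I(X;Y) = H(Y) - H(Y|X)
- I(X;Y) = H(X) + H(Y) - H(X,Y)

Computing all quantities:
H(X) = 0.4729, H(Y) = 0.2923, H(X,Y) = 0.7592
H(X|Y) = 0.4669, H(Y|X) = 0.2863

Verification:
H(X) - H(X|Y) = 0.4729 - 0.4669 = 0.0060
H(Y) - H(Y|X) = 0.2923 - 0.2863 = 0.0060
H(X) + H(Y) - H(X,Y) = 0.4729 + 0.2923 - 0.7592 = 0.0060

All forms give I(X;Y) = 0.0060 dits. ✓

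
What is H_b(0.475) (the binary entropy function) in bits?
0.9982 bits

The binary entropy function is:
H(p) = -p log(p) - (1-p) log(1-p)

H(0.475) = -0.475 × log_2(0.475) - 0.525 × log_2(0.525)
H(0.475) = 0.9982 bits

Note: Binary entropy is maximized at p=0.5 (H=1 bit) and minimized at p=0 or p=1 (H=0).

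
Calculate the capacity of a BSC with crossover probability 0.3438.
0.0716 bits

For a binary symmetric channel (BSC) with error probability p:
Capacity C = 1 - H(p) bits per symbol

where H(p) = -p log₂(p) - (1-p) log₂(1-p) is the binary entropy function.

H(0.3438) = 0.9284 bits
C = 1 - 0.9284 = 0.0716 bits per symbol

This means we can reliably transmit up to 0.0716 bits of information per channel use.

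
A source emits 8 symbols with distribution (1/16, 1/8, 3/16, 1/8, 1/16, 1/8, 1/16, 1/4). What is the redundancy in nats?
0.1193 nats

Redundancy measures how far a source is from maximum entropy:
R = H_max - H(X)

Maximum entropy for 8 symbols: H_max = log_e(8) = 2.0794 nats
Actual entropy: H(X) = 1.9601 nats
Redundancy: R = 2.0794 - 1.9601 = 0.1193 nats

This redundancy represents potential for compression: the source could be compressed by 0.1193 nats per symbol.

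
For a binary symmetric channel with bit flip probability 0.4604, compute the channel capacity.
0.0045 bits

For a binary symmetric channel (BSC) with error probability p:
Capacity C = 1 - H(p) bits per symbol

where H(p) = -p log₂(p) - (1-p) log₂(1-p) is the binary entropy function.

H(0.4604) = 0.9955 bits
C = 1 - 0.9955 = 0.0045 bits per symbol

This means we can reliably transmit up to 0.0045 bits of information per channel use.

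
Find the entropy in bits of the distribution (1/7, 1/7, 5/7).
1.1488 bits

Shannon entropy is H(X) = -Σ p(x) log p(x).

For P = (1/7, 1/7, 5/7):
H = -1/7 × log_2(1/7) -1/7 × log_2(1/7) -5/7 × log_2(5/7)
H = 1.1488 bits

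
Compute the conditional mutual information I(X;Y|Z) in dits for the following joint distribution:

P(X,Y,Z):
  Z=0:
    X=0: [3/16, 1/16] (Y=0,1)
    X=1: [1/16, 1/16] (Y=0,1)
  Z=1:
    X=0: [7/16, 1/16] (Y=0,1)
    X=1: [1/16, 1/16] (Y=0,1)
0.0214 dits

Conditional mutual information: I(X;Y|Z) = H(X|Z) + H(Y|Z) - H(X,Y|Z)

H(Z) = 0.2873
H(X,Z) = 0.5268 → H(X|Z) = 0.2395
H(Y,Z) = 0.5268 → H(Y|Z) = 0.2395
H(X,Y,Z) = 0.7449 → H(X,Y|Z) = 0.4576

I(X;Y|Z) = 0.2395 + 0.2395 - 0.4576 = 0.0214 dits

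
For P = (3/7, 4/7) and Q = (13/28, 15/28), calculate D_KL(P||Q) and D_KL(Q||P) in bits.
D_KL(P||Q) = 0.0037, D_KL(Q||P) = 0.0037

KL divergence is not symmetric: D_KL(P||Q) ≠ D_KL(Q||P) in general.

D_KL(P||Q) = 0.0037 bits
D_KL(Q||P) = 0.0037 bits

In this case they happen to be equal (to 4 decimal places).

This asymmetry is why KL divergence is not a true distance metric.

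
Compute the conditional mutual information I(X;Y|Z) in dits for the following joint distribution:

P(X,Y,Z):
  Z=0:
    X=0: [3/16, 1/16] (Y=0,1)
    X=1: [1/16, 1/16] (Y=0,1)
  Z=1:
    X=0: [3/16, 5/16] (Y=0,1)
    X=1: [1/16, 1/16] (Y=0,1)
0.0064 dits

Conditional mutual information: I(X;Y|Z) = H(X|Z) + H(Y|Z) - H(X,Y|Z)

H(Z) = 0.2873
H(X,Z) = 0.5268 → H(X|Z) = 0.2395
H(Y,Z) = 0.5737 → H(Y|Z) = 0.2863
H(X,Y,Z) = 0.8068 → H(X,Y|Z) = 0.5195

I(X;Y|Z) = 0.2395 + 0.2863 - 0.5195 = 0.0064 dits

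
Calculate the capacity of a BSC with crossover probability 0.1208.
0.4683 bits

For a binary symmetric channel (BSC) with error probability p:
Capacity C = 1 - H(p) bits per symbol

where H(p) = -p log₂(p) - (1-p) log₂(1-p) is the binary entropy function.

H(0.1208) = 0.5317 bits
C = 1 - 0.5317 = 0.4683 bits per symbol

This means we can reliably transmit up to 0.4683 bits of information per channel use.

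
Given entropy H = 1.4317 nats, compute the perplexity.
4.1858

Perplexity is e^H (or exp(H) for natural log).

H = 1.4317 nats
Perplexity = e^1.4317 = 4.1858

Interpretation: The model's uncertainty is equivalent to choosing uniformly among 4.2 options.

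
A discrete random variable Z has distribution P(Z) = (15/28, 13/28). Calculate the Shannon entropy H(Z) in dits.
0.2999 dits

Shannon entropy is H(X) = -Σ p(x) log p(x).

For P = (15/28, 13/28):
H = -15/28 × log_10(15/28) -13/28 × log_10(13/28)
H = 0.2999 dits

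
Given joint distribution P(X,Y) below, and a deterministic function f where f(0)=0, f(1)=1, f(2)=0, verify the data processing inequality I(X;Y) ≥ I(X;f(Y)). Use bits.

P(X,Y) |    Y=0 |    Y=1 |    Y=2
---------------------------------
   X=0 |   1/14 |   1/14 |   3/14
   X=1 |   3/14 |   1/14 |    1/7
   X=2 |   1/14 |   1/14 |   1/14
I(X;Y) = 0.0760, I(X;f(Y)) = 0.0164, inequality holds: 0.0760 ≥ 0.0164

Data Processing Inequality: For any Markov chain X → Y → Z, we have I(X;Y) ≥ I(X;Z).

Here Z = f(Y) is a deterministic function of Y, forming X → Y → Z.

Original I(X;Y) = 0.0760 bits

After applying f:
P(X,Z) where Z=f(Y):
- P(X,Z=0) = P(X,Y=0) + P(X,Y=2)
- P(X,Z=1) = P(X,Y=1)

I(X;Z) = I(X;f(Y)) = 0.0164 bits

Verification: 0.0760 ≥ 0.0164 ✓

Information cannot be created by processing; the function f can only lose information about X.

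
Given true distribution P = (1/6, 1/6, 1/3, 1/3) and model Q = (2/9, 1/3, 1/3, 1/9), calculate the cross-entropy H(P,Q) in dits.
0.6655 dits

Cross-entropy: H(P,Q) = -Σ p(x) log q(x)

Alternatively: H(P,Q) = H(P) + D_KL(P||Q)
H(P) = 0.5775 dits
D_KL(P||Q) = 0.0880 dits

H(P,Q) = 0.5775 + 0.0880 = 0.6655 dits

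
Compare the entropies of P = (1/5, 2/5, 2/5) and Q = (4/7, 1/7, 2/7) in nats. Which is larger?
P

Computing entropies in nats:
H(P) = 1.0549
H(Q) = 0.9557

Distribution P has higher entropy.

Intuition: The distribution closer to uniform (more spread out) has higher entropy.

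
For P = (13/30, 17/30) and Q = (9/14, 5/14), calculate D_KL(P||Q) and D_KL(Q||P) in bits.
D_KL(P||Q) = 0.1308, D_KL(Q||P) = 0.1279

KL divergence is not symmetric: D_KL(P||Q) ≠ D_KL(Q||P) in general.

D_KL(P||Q) = 0.1308 bits
D_KL(Q||P) = 0.1279 bits

No, they are not equal!

This asymmetry is why KL divergence is not a true distance metric.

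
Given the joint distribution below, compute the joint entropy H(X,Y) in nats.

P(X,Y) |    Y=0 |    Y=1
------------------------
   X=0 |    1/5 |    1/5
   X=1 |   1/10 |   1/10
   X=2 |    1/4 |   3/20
1.7354 nats

Joint entropy is H(X,Y) = -Σ_{x,y} p(x,y) log p(x,y).

Summing over all non-zero entries:
H(X,Y) = -[1/5·log_e(1/5) + 1/5·log_e(1/5) + 1/10·log_e(1/10) + 1/10·log_e(1/10) + 1/4·log_e(1/4) + 3/20·log_e(3/20)]
H(X,Y) = 1.7354 nats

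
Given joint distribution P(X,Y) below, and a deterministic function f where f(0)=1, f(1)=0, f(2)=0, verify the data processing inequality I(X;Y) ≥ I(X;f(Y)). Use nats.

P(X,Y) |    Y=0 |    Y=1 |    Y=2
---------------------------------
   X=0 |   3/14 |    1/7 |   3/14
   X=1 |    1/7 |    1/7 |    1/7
I(X;Y) = 0.0041, I(X;f(Y)) = 0.0009, inequality holds: 0.0041 ≥ 0.0009

Data Processing Inequality: For any Markov chain X → Y → Z, we have I(X;Y) ≥ I(X;Z).

Here Z = f(Y) is a deterministic function of Y, forming X → Y → Z.

Original I(X;Y) = 0.0041 nats

After applying f:
P(X,Z) where Z=f(Y):
- P(X,Z=0) = P(X,Y=1) + P(X,Y=2)
- P(X,Z=1) = P(X,Y=0)

I(X;Z) = I(X;f(Y)) = 0.0009 nats

Verification: 0.0041 ≥ 0.0009 ✓

Information cannot be created by processing; the function f can only lose information about X.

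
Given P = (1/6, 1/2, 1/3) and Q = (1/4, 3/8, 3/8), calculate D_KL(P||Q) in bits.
0.0534 bits

KL divergence: D_KL(P||Q) = Σ p(x) log(p(x)/q(x))

Computing term by term:
  x=0: 1/6 × log_2[(1/6)/(1/4)] = 1/6 × -0.5850 = -0.0975
  x=1: 1/2 × log_2[(1/2)/(3/8)] = 1/2 × 0.4150 = 0.2075
  x=2: 1/3 × log_2[(1/3)/(3/8)] = 1/3 × -0.1699 = -0.0566

D_KL(P||Q) = 0.0534 bits

Note: KL divergence is always non-negative and equals 0 iff P = Q.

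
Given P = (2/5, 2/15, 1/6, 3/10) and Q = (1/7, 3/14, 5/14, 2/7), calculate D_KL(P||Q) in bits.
0.3408 bits

KL divergence: D_KL(P||Q) = Σ p(x) log(p(x)/q(x))

Computing term by term:
  x=0: 2/5 × log_2[(2/5)/(1/7)] = 2/5 × 1.4854 = 0.5942
  x=1: 2/15 × log_2[(2/15)/(3/14)] = 2/15 × -0.6845 = -0.0913
  x=2: 1/6 × log_2[(1/6)/(5/14)] = 1/6 × -1.0995 = -0.1833
  x=3: 3/10 × log_2[(3/10)/(2/7)] = 3/10 × 0.0704 = 0.0211

D_KL(P||Q) = 0.3408 bits

Note: KL divergence is always non-negative and equals 0 iff P = Q.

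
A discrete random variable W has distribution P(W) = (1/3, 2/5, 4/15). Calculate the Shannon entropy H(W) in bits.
1.5656 bits

Shannon entropy is H(X) = -Σ p(x) log p(x).

For P = (1/3, 2/5, 4/15):
H = -1/3 × log_2(1/3) -2/5 × log_2(2/5) -4/15 × log_2(4/15)
H = 1.5656 bits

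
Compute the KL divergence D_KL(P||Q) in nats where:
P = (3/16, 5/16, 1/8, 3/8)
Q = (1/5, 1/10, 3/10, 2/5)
0.2103 nats

KL divergence: D_KL(P||Q) = Σ p(x) log(p(x)/q(x))

Computing term by term:
  x=0: 3/16 × log_e[(3/16)/(1/5)] = 3/16 × -0.0645 = -0.0121
  x=1: 5/16 × log_e[(5/16)/(1/10)] = 5/16 × 1.1394 = 0.3561
  x=2: 1/8 × log_e[(1/8)/(3/10)] = 1/8 × -0.8755 = -0.1094
  x=3: 3/8 × log_e[(3/8)/(2/5)] = 3/8 × -0.0645 = -0.0242

D_KL(P||Q) = 0.2103 nats

Note: KL divergence is always non-negative and equals 0 iff P = Q.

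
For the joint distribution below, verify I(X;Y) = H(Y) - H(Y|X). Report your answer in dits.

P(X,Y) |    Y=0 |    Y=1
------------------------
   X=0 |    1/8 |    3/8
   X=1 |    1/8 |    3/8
I(X;Y) = 0.0000 dits

Mutual information has multiple equivalent forms:
- I(X;Y) = H(X) - H(X|Y)
- I(X;Y) = H(Y) - H(Y|X)
- I(X;Y) = H(X) + H(Y) - H(X,Y)

Computing all quantities:
H(X) = 0.3010, H(Y) = 0.2442, H(X,Y) = 0.5452
H(X|Y) = 0.3010, H(Y|X) = 0.2442

Verification:
H(X) - H(X|Y) = 0.3010 - 0.3010 = 0.0000
H(Y) - H(Y|X) = 0.2442 - 0.2442 = 0.0000
H(X) + H(Y) - H(X,Y) = 0.3010 + 0.2442 - 0.5452 = 0.0000

All forms give I(X;Y) = 0.0000 dits. ✓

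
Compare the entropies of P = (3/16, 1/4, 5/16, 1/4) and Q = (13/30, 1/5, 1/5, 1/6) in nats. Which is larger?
P

Computing entropies in nats:
H(P) = 1.3705
H(Q) = 1.3048

Distribution P has higher entropy.

Intuition: The distribution closer to uniform (more spread out) has higher entropy.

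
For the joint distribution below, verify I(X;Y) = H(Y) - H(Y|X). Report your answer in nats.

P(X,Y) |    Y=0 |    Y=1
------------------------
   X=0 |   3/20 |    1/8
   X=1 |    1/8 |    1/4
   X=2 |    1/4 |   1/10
I(X;Y) = 0.0543 nats

Mutual information has multiple equivalent forms:
- I(X;Y) = H(X) - H(X|Y)
- I(X;Y) = H(Y) - H(Y|X)
- I(X;Y) = H(X) + H(Y) - H(X,Y)

Computing all quantities:
H(X) = 1.0903, H(Y) = 0.6919, H(X,Y) = 1.7278
H(X|Y) = 1.0359, H(Y|X) = 0.6376

Verification:
H(X) - H(X|Y) = 1.0903 - 1.0359 = 0.0543
H(Y) - H(Y|X) = 0.6919 - 0.6376 = 0.0543
H(X) + H(Y) - H(X,Y) = 1.0903 + 0.6919 - 1.7278 = 0.0543

All forms give I(X;Y) = 0.0543 nats. ✓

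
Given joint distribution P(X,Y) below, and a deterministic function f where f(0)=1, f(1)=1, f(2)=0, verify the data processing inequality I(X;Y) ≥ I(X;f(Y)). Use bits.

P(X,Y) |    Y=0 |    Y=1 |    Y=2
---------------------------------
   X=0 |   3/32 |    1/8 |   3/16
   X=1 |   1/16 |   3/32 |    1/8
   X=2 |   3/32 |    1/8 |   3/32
I(X;Y) = 0.0161, I(X;f(Y)) = 0.0158, inequality holds: 0.0161 ≥ 0.0158

Data Processing Inequality: For any Markov chain X → Y → Z, we have I(X;Y) ≥ I(X;Z).

Here Z = f(Y) is a deterministic function of Y, forming X → Y → Z.

Original I(X;Y) = 0.0161 bits

After applying f:
P(X,Z) where Z=f(Y):
- P(X,Z=0) = P(X,Y=2)
- P(X,Z=1) = P(X,Y=0) + P(X,Y=1)

I(X;Z) = I(X;f(Y)) = 0.0158 bits

Verification: 0.0161 ≥ 0.0158 ✓

Information cannot be created by processing; the function f can only lose information about X.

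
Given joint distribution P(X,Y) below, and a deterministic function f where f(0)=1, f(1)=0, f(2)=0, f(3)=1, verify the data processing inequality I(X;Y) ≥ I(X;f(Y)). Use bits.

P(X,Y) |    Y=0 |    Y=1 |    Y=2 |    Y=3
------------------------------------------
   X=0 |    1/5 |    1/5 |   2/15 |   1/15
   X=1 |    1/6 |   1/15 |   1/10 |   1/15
I(X;Y) = 0.0269, I(X;f(Y)) = 0.0134, inequality holds: 0.0269 ≥ 0.0134

Data Processing Inequality: For any Markov chain X → Y → Z, we have I(X;Y) ≥ I(X;Z).

Here Z = f(Y) is a deterministic function of Y, forming X → Y → Z.

Original I(X;Y) = 0.0269 bits

After applying f:
P(X,Z) where Z=f(Y):
- P(X,Z=0) = P(X,Y=1) + P(X,Y=2)
- P(X,Z=1) = P(X,Y=0) + P(X,Y=3)

I(X;Z) = I(X;f(Y)) = 0.0134 bits

Verification: 0.0269 ≥ 0.0134 ✓

Information cannot be created by processing; the function f can only lose information about X.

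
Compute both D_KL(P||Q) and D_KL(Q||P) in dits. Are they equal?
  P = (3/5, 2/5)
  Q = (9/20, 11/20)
D_KL(P||Q) = 0.0196, D_KL(Q||P) = 0.0198

KL divergence is not symmetric: D_KL(P||Q) ≠ D_KL(Q||P) in general.

D_KL(P||Q) = 0.0196 dits
D_KL(Q||P) = 0.0198 dits

No, they are not equal!

This asymmetry is why KL divergence is not a true distance metric.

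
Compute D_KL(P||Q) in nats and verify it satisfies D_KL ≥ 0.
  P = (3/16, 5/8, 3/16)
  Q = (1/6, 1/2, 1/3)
0.0537 nats

KL divergence satisfies the Gibbs inequality: D_KL(P||Q) ≥ 0 for all distributions P, Q.

D_KL(P||Q) = Σ p(x) log(p(x)/q(x))
Term by term:
  x=0: 3/16 × log_e[(3/16)/(1/6)] = 0.0221
  x=1: 5/8 × log_e[(5/8)/(1/2)] = 0.1395
  x=2: 3/16 × log_e[(3/16)/(1/3)] = -0.1079
D_KL(P||Q) = 0.0537 nats

D_KL(P||Q) = 0.0537 ≥ 0 ✓

This non-negativity is a fundamental property: relative entropy cannot be negative because it measures how different Q is from P.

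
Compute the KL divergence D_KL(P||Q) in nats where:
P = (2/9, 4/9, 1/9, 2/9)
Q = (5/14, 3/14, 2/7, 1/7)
0.2120 nats

KL divergence: D_KL(P||Q) = Σ p(x) log(p(x)/q(x))

Computing term by term:
  x=0: 2/9 × log_e[(2/9)/(5/14)] = 2/9 × -0.4745 = -0.1054
  x=1: 4/9 × log_e[(4/9)/(3/14)] = 4/9 × 0.7295 = 0.3242
  x=2: 1/9 × log_e[(1/9)/(2/7)] = 1/9 × -0.9445 = -0.1049
  x=3: 2/9 × log_e[(2/9)/(1/7)] = 2/9 × 0.4418 = 0.0982

D_KL(P||Q) = 0.2120 nats

Note: KL divergence is always non-negative and equals 0 iff P = Q.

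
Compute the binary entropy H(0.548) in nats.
0.6885 nats

The binary entropy function is:
H(p) = -p log(p) - (1-p) log(1-p)

H(0.548) = -0.548 × log_e(0.548) - 0.452 × log_e(0.452)
H(0.548) = 0.6885 nats

Note: Binary entropy is maximized at p=0.5 (H=1 bit) and minimized at p=0 or p=1 (H=0).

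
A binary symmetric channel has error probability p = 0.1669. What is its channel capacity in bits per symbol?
0.3494 bits

For a binary symmetric channel (BSC) with error probability p:
Capacity C = 1 - H(p) bits per symbol

where H(p) = -p log₂(p) - (1-p) log₂(1-p) is the binary entropy function.

H(0.1669) = 0.6506 bits
C = 1 - 0.6506 = 0.3494 bits per symbol

This means we can reliably transmit up to 0.3494 bits of information per channel use.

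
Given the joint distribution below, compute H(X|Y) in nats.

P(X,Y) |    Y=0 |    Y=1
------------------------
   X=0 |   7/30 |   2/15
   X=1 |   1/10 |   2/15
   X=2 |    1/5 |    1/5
1.0600 nats

Using the chain rule: H(X|Y) = H(X,Y) - H(Y)

First, compute H(X,Y) = 1.7509 nats

Marginal P(Y) = (8/15, 7/15)
H(Y) = 0.6909 nats

H(X|Y) = H(X,Y) - H(Y) = 1.7509 - 0.6909 = 1.0600 nats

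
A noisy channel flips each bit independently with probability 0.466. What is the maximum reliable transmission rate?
0.0033 bits

For a binary symmetric channel (BSC) with error probability p:
Capacity C = 1 - H(p) bits per symbol

where H(p) = -p log₂(p) - (1-p) log₂(1-p) is the binary entropy function.

H(0.466) = 0.9967 bits
C = 1 - 0.9967 = 0.0033 bits per symbol

This means we can reliably transmit up to 0.0033 bits of information per channel use.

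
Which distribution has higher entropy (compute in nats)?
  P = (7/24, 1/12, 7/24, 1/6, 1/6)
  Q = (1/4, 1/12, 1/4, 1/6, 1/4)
Q

Computing entropies in nats:
H(P) = 1.5231
H(Q) = 1.5454

Distribution Q has higher entropy.

Intuition: The distribution closer to uniform (more spread out) has higher entropy.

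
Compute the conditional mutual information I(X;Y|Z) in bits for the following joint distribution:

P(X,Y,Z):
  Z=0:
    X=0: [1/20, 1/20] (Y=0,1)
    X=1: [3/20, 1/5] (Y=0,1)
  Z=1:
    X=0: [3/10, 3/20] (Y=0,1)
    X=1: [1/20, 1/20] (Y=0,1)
0.0080 bits

Conditional mutual information: I(X;Y|Z) = H(X|Z) + H(Y|Z) - H(X,Y|Z)

H(Z) = 0.9928
H(X,Z) = 1.7129 → H(X|Z) = 0.7201
H(Y,Z) = 1.9589 → H(Y|Z) = 0.9661
H(X,Y,Z) = 2.6710 → H(X,Y|Z) = 1.6782

I(X;Y|Z) = 0.7201 + 0.9661 - 1.6782 = 0.0080 bits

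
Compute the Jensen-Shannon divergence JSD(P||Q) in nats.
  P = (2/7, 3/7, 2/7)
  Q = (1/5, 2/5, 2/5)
0.0088 nats

Jensen-Shannon divergence is:
JSD(P||Q) = 0.5 × D_KL(P||M) + 0.5 × D_KL(Q||M)
where M = 0.5 × (P + Q) is the mixture distribution.

M = 0.5 × (2/7, 3/7, 2/7) + 0.5 × (1/5, 2/5, 2/5) = (0.242857, 0.414286, 12/35)

D_KL(P||M) = 0.0089 nats
D_KL(Q||M) = 0.0088 nats

JSD(P||Q) = 0.5 × 0.0089 + 0.5 × 0.0088 = 0.0088 nats

Unlike KL divergence, JSD is symmetric and bounded: 0 ≤ JSD ≤ log(2).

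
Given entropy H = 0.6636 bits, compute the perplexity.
1.5840

Perplexity is 2^H (or exp(H) for natural log).

H = 0.6636 bits
Perplexity = 2^0.6636 = 1.5840

Interpretation: The model's uncertainty is equivalent to choosing uniformly among 1.6 options.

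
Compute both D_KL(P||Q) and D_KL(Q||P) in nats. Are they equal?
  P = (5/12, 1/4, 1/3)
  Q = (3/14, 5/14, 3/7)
D_KL(P||Q) = 0.1041, D_KL(Q||P) = 0.0926

KL divergence is not symmetric: D_KL(P||Q) ≠ D_KL(Q||P) in general.

D_KL(P||Q) = 0.1041 nats
D_KL(Q||P) = 0.0926 nats

No, they are not equal!

This asymmetry is why KL divergence is not a true distance metric.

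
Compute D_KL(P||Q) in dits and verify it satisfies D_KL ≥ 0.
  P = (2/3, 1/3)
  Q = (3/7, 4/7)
0.0499 dits

KL divergence satisfies the Gibbs inequality: D_KL(P||Q) ≥ 0 for all distributions P, Q.

D_KL(P||Q) = Σ p(x) log(p(x)/q(x))
Term by term:
  x=0: 2/3 × log_10[(2/3)/(3/7)] = 0.1279
  x=1: 1/3 × log_10[(1/3)/(4/7)] = -0.0780
D_KL(P||Q) = 0.0499 dits

D_KL(P||Q) = 0.0499 ≥ 0 ✓

This non-negativity is a fundamental property: relative entropy cannot be negative because it measures how different Q is from P.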